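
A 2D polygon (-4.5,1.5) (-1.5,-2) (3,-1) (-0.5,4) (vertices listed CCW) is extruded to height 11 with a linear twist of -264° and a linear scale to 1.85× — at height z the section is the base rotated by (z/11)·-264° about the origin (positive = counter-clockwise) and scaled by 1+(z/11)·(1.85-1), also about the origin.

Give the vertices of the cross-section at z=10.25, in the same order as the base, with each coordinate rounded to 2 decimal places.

Cross-section at z=10.25: (0.82,-8.46) (4.37,-1.00) (-0.55,5.64) (-6.18,-3.73)

t = z/height = 10.25/11 = 0.931818
s = 1 + (scale-1)·z/height = 1 + (1.85-1)·10.25/11 = 1.792045
θ = twist·z/height = -264°·10.25/11 = -246.0000° = -4.293510 rad
cos θ = -0.406737, sin θ = 0.913545 (intermediates below are computed at full precision and shown rounded to 5 d.p.)
v1: (-4.5,1.5) → rotate → (0.46000,-4.72106) → ×s → (0.82434,-8.46035) → (0.82,-8.46)
v2: (-1.5,-2) → rotate → (2.43720,-0.55684) → ×s → (4.36757,-0.99789) → (4.37,-1.00)
v3: (3,-1) → rotate → (-0.30666,3.14737) → ×s → (-0.54956,5.64024) → (-0.55,5.64)
v4: (-0.5,4) → rotate → (-3.45081,-2.08372) → ×s → (-6.18401,-3.73412) → (-6.18,-3.73)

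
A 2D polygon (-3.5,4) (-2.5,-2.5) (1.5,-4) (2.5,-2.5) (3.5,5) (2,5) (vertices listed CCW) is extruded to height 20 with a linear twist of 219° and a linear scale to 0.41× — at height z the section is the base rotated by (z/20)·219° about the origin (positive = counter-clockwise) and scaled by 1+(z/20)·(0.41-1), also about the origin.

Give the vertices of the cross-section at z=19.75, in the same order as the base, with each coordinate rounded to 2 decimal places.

Cross-section at z=19.75: (2.17,-0.48) (0.22,1.46) (-1.49,0.98) (-1.46,0.22) (0.06,-2.55) (0.56,-2.18)

t = z/height = 19.75/20 = 0.9875
s = 1 + (scale-1)·z/height = 1 + (0.41-1)·19.75/20 = 0.417375
θ = twist·z/height = 219°·19.75/20 = 216.2625° = 3.774493 rad
cos θ = -0.806316, sin θ = -0.591486 (intermediates below are computed at full precision and shown rounded to 5 d.p.)
v1: (-3.5,4) → rotate → (5.18805,-1.15506) → ×s → (2.16536,-0.48209) → (2.17,-0.48)
v2: (-2.5,-2.5) → rotate → (0.53708,3.49450) → ×s → (0.22416,1.45852) → (0.22,1.46)
v3: (1.5,-4) → rotate → (-3.57542,2.33803) → ×s → (-1.49229,0.97584) → (-1.49,0.98)
v4: (2.5,-2.5) → rotate → (-3.49450,0.53708) → ×s → (-1.45852,0.22416) → (-1.46,0.22)
v5: (3.5,5) → rotate → (0.13532,-6.10178) → ×s → (0.05648,-2.54673) → (0.06,-2.55)
v6: (2,5) → rotate → (1.34480,-5.21455) → ×s → (0.56128,-2.17642) → (0.56,-2.18)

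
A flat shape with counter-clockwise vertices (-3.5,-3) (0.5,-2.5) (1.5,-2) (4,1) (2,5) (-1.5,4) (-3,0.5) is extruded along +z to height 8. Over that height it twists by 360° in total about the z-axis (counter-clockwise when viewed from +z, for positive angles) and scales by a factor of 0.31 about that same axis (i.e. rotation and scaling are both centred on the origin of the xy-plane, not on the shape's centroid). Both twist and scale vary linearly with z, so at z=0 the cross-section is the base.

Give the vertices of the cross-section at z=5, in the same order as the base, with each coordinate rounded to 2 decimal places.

t = z/height = 5/8 = 0.625
s = 1 + (scale-1)·z/height = 1 + (0.31-1)·5/8 = 0.568750
θ = twist·z/height = 360°·5/8 = 225.0000° = 3.926991 rad
cos θ = -0.707107, sin θ = -0.707107 (intermediates below are computed at full precision and shown rounded to 5 d.p.)
v1: (-3.5,-3) → rotate → (0.35355,4.59619) → ×s → (0.20108,2.61409) → (0.20,2.61)
v2: (0.5,-2.5) → rotate → (-2.12132,1.41421) → ×s → (-1.20650,0.80433) → (-1.21,0.80)
v3: (1.5,-2) → rotate → (-2.47487,0.35355) → ×s → (-1.40758,0.20108) → (-1.41,0.20)
v4: (4,1) → rotate → (-2.12132,-3.53553) → ×s → (-1.20650,-2.01083) → (-1.21,-2.01)
v5: (2,5) → rotate → (2.12132,-4.94975) → ×s → (1.20650,-2.81517) → (1.21,-2.82)
v6: (-1.5,4) → rotate → (3.88909,-1.76777) → ×s → (2.21192,-1.00542) → (2.21,-1.01)
v7: (-3,0.5) → rotate → (2.47487,1.76777) → ×s → (1.40758,1.00542) → (1.41,1.01)

Cross-section at z=5: (0.20,2.61) (-1.21,0.80) (-1.41,0.20) (-1.21,-2.01) (1.21,-2.82) (2.21,-1.01) (1.41,1.01)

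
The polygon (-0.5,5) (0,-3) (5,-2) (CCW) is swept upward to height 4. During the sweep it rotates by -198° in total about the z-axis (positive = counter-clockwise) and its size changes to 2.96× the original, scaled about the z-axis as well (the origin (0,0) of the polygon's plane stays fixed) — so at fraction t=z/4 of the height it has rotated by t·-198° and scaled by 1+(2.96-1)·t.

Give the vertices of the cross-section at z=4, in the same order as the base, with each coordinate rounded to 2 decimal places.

t = z/height = 4/4 = 1
s = 1 + (scale-1)·z/height = 1 + (2.96-1)·4/4 = 2.960000
θ = twist·z/height = -198°·4/4 = -198.0000° = -3.455752 rad
cos θ = -0.951057, sin θ = 0.309017 (intermediates below are computed at full precision and shown rounded to 5 d.p.)
v1: (-0.5,5) → rotate → (-1.06956,-4.90979) → ×s → (-3.16589,-14.53298) → (-3.17,-14.53)
v2: (0,-3) → rotate → (0.92705,2.85317) → ×s → (2.74407,8.44538) → (2.74,8.45)
v3: (5,-2) → rotate → (-4.13725,3.44720) → ×s → (-12.24626,10.20371) → (-12.25,10.20)

Cross-section at z=4: (-3.17,-14.53) (2.74,8.45) (-12.25,10.20)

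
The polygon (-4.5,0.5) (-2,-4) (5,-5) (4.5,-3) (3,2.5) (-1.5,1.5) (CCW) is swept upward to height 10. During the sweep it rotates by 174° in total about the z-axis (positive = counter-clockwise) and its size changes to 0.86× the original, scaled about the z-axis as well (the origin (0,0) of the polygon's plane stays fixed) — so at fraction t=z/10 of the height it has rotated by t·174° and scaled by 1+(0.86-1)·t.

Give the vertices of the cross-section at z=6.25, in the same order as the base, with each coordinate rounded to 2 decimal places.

t = z/height = 6.25/10 = 0.625
s = 1 + (scale-1)·z/height = 1 + (0.86-1)·6.25/10 = 0.912500
θ = twist·z/height = 174°·6.25/10 = 108.7500° = 1.898046 rad
cos θ = -0.321439, sin θ = 0.946930 (intermediates below are computed at full precision and shown rounded to 5 d.p.)
v1: (-4.5,0.5) → rotate → (0.97301,-4.42191) → ×s → (0.88787,-4.03499) → (0.89,-4.03)
v2: (-2,-4) → rotate → (4.43060,-0.60810) → ×s → (4.04292,-0.55489) → (4.04,-0.55)
v3: (5,-5) → rotate → (3.12745,6.34185) → ×s → (2.85380,5.78694) → (2.85,5.79)
v4: (4.5,-3) → rotate → (1.39431,5.22550) → ×s → (1.27231,4.76827) → (1.27,4.77)
v5: (3,2.5) → rotate → (-3.33164,2.03719) → ×s → (-3.04012,1.85894) → (-3.04,1.86)
v6: (-1.5,1.5) → rotate → (-0.93824,-1.90255) → ×s → (-0.85614,-1.73608) → (-0.86,-1.74)

Cross-section at z=6.25: (0.89,-4.03) (4.04,-0.55) (2.85,5.79) (1.27,4.77) (-3.04,1.86) (-0.86,-1.74)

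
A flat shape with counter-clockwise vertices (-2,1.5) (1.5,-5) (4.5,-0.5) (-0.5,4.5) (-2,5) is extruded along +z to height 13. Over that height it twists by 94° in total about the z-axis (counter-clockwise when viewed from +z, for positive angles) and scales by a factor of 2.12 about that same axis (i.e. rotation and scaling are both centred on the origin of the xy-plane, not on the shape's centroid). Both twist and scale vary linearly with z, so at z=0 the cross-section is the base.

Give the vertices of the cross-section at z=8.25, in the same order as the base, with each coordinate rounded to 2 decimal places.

Cross-section at z=8.25: (-3.94,-1.66) (8.68,-2.11) (4.63,6.21) (-7.08,3.15) (-9.11,1.37)

t = z/height = 8.25/13 = 0.634615
s = 1 + (scale-1)·z/height = 1 + (2.12-1)·8.25/13 = 1.710769
θ = twist·z/height = 94°·8.25/13 = 59.6538° = 1.041156 rad
cos θ = 0.505223, sin θ = 0.862989 (intermediates below are computed at full precision and shown rounded to 5 d.p.)
v1: (-2,1.5) → rotate → (-2.30493,-0.96814) → ×s → (-3.94320,-1.65627) → (-3.94,-1.66)
v2: (1.5,-5) → rotate → (5.07278,-1.23163) → ×s → (8.67835,-2.10704) → (8.68,-2.11)
v3: (4.5,-0.5) → rotate → (2.70500,3.63084) → ×s → (4.62763,6.21153) → (4.63,6.21)
v4: (-0.5,4.5) → rotate → (-4.13606,1.84201) → ×s → (-7.07585,3.15125) → (-7.08,3.15)
v5: (-2,5) → rotate → (-5.32539,0.80014) → ×s → (-9.11051,1.36885) → (-9.11,1.37)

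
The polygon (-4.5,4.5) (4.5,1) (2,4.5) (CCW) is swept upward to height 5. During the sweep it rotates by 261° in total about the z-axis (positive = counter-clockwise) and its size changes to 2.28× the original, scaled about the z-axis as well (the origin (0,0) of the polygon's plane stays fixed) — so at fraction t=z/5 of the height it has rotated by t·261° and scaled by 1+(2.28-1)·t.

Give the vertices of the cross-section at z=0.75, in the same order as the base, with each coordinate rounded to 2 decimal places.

Cross-section at z=0.75: (-7.55,0.77) (3.41,4.31) (-1.54,5.66)

t = z/height = 0.75/5 = 0.15
s = 1 + (scale-1)·z/height = 1 + (2.28-1)·0.75/5 = 1.192000
θ = twist·z/height = 261°·0.75/5 = 39.1500° = 0.683296 rad
cos θ = 0.775496, sin θ = 0.631353 (intermediates below are computed at full precision and shown rounded to 5 d.p.)
v1: (-4.5,4.5) → rotate → (-6.33082,0.64864) → ×s → (-7.54634,0.77318) → (-7.55,0.77)
v2: (4.5,1) → rotate → (2.85838,3.61658) → ×s → (3.40719,4.31097) → (3.41,4.31)
v3: (2,4.5) → rotate → (-1.29010,4.75244) → ×s → (-1.53779,5.66490) → (-1.54,5.66)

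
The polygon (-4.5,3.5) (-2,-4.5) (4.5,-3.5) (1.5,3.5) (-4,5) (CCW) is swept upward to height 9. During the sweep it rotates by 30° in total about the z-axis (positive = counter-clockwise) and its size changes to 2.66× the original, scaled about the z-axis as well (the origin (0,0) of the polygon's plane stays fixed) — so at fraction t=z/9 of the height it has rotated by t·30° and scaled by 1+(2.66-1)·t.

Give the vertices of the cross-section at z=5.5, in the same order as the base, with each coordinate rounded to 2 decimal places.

Cross-section at z=5.5: (-10.82,3.84) (-0.97,-9.87) (10.82,-3.84) (0.65,7.64) (-10.82,7.03)

t = z/height = 5.5/9 = 0.611111
s = 1 + (scale-1)·z/height = 1 + (2.66-1)·5.5/9 = 2.014444
θ = twist·z/height = 30°·5.5/9 = 18.3333° = 0.319977 rad
cos θ = 0.949243, sin θ = 0.314545 (intermediates below are computed at full precision and shown rounded to 5 d.p.)
v1: (-4.5,3.5) → rotate → (-5.37250,1.90690) → ×s → (-10.82260,3.84134) → (-10.82,3.84)
v2: (-2,-4.5) → rotate → (-0.48303,-4.90068) → ×s → (-0.97304,-9.87215) → (-0.97,-9.87)
v3: (4.5,-3.5) → rotate → (5.37250,-1.90690) → ×s → (10.82260,-3.84134) → (10.82,-3.84)
v4: (1.5,3.5) → rotate → (0.32296,3.79417) → ×s → (0.65058,7.64314) → (0.65,7.64)
v5: (-4,5) → rotate → (-5.36969,3.48803) → ×s → (-10.81695,7.02645) → (-10.82,7.03)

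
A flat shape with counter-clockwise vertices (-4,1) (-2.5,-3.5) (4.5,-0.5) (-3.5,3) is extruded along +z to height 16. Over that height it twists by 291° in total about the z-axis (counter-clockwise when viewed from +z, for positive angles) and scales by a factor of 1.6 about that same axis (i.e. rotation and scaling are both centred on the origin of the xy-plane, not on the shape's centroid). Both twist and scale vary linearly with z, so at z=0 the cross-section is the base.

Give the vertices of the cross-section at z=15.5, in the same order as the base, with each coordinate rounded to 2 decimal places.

t = z/height = 15.5/16 = 0.96875
s = 1 + (scale-1)·z/height = 1 + (1.6-1)·15.5/16 = 1.581250
θ = twist·z/height = 291°·15.5/16 = 281.9063° = 4.920192 rad
cos θ = 0.206311, sin θ = -0.978486 (intermediates below are computed at full precision and shown rounded to 5 d.p.)
v1: (-4,1) → rotate → (0.15324,4.12026) → ×s → (0.24232,6.51516) → (0.24,6.52)
v2: (-2.5,-3.5) → rotate → (-3.94048,1.72413) → ×s → (-6.23088,2.72628) → (-6.23,2.73)
v3: (4.5,-0.5) → rotate → (0.43916,-4.50634) → ×s → (0.69442,-7.12566) → (0.69,-7.13)
v4: (-3.5,3) → rotate → (2.21337,4.04364) → ×s → (3.49989,6.39400) → (3.50,6.39)

Cross-section at z=15.5: (0.24,6.52) (-6.23,2.73) (0.69,-7.13) (3.50,6.39)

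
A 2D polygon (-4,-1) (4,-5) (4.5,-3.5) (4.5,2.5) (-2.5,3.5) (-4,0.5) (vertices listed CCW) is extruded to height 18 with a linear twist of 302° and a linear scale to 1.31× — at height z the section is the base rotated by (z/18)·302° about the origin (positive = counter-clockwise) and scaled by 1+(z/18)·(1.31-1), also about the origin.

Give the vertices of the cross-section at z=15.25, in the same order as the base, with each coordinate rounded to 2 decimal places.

t = z/height = 15.25/18 = 0.847222
s = 1 + (scale-1)·z/height = 1 + (1.31-1)·15.25/18 = 1.262639
θ = twist·z/height = 302°·15.25/18 = 255.8611° = 4.465619 rad
cos θ = -0.244273, sin θ = -0.969706 (intermediates below are computed at full precision and shown rounded to 5 d.p.)
v1: (-4,-1) → rotate → (0.00739,4.12310) → ×s → (0.00933,5.20599) → (0.01,5.21)
v2: (4,-5) → rotate → (-5.82563,-2.65746) → ×s → (-7.35566,-3.35541) → (-7.36,-3.36)
v3: (4.5,-3.5) → rotate → (-4.49320,-3.50872) → ×s → (-5.67329,-4.43025) → (-5.67,-4.43)
v4: (4.5,2.5) → rotate → (1.32504,-4.97436) → ×s → (1.67304,-6.28082) → (1.67,-6.28)
v5: (-2.5,3.5) → rotate → (4.00466,1.56931) → ×s → (5.05643,1.98147) → (5.06,1.98)
v6: (-4,0.5) → rotate → (1.46195,3.75669) → ×s → (1.84591,4.74334) → (1.85,4.74)

Cross-section at z=15.25: (0.01,5.21) (-7.36,-3.36) (-5.67,-4.43) (1.67,-6.28) (5.06,1.98) (1.85,4.74)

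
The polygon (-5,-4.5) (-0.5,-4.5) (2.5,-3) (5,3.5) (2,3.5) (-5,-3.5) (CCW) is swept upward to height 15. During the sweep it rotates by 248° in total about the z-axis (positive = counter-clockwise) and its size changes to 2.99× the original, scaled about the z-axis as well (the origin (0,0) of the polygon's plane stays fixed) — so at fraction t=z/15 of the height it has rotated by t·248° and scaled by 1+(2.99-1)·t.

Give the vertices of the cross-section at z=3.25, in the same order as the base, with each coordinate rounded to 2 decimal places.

t = z/height = 3.25/15 = 0.216667
s = 1 + (scale-1)·z/height = 1 + (2.99-1)·3.25/15 = 1.431167
θ = twist·z/height = 248°·3.25/15 = 53.7333° = 0.937824 rad
cos θ = 0.591544, sin θ = 0.806273 (intermediates below are computed at full precision and shown rounded to 5 d.p.)
v1: (-5,-4.5) → rotate → (0.67051,-6.69331) → ×s → (0.95961,-9.57924) → (0.96,-9.58)
v2: (-0.5,-4.5) → rotate → (3.33245,-3.06509) → ×s → (4.76930,-4.38665) → (4.77,-4.39)
v3: (2.5,-3) → rotate → (3.89768,0.24105) → ×s → (5.57823,0.34498) → (5.58,0.34)
v4: (5,3.5) → rotate → (0.13577,6.10177) → ×s → (0.19431,8.73265) → (0.19,8.73)
v5: (2,3.5) → rotate → (-1.63887,3.68295) → ×s → (-2.34549,5.27092) → (-2.35,5.27)
v6: (-5,-3.5) → rotate → (-0.13577,-6.10177) → ×s → (-0.19431,-8.73265) → (-0.19,-8.73)

Cross-section at z=3.25: (0.96,-9.58) (4.77,-4.39) (5.58,0.34) (0.19,8.73) (-2.35,5.27) (-0.19,-8.73)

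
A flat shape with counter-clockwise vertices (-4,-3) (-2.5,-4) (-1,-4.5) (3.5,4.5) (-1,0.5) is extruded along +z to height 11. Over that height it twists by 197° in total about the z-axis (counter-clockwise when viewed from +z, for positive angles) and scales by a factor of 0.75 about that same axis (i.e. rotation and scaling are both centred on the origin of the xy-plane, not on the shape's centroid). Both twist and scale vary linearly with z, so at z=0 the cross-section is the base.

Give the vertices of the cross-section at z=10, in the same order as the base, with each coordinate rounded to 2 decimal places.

Cross-section at z=10: (3.13,2.27) (1.98,3.06) (0.83,3.46) (-2.76,-3.43) (0.77,-0.40)

t = z/height = 10/11 = 0.909091
s = 1 + (scale-1)·z/height = 1 + (0.75-1)·10/11 = 0.772727
θ = twist·z/height = 197°·10/11 = 179.0909° = 3.125726 rad
cos θ = -0.999874, sin θ = 0.015866 (intermediates below are computed at full precision and shown rounded to 5 d.p.)
v1: (-4,-3) → rotate → (4.04709,2.93616) → ×s → (3.12730,2.26885) → (3.13,2.27)
v2: (-2.5,-4) → rotate → (2.56315,3.95983) → ×s → (1.98062,3.05987) → (1.98,3.06)
v3: (-1,-4.5) → rotate → (1.07127,4.48357) → ×s → (0.82780,3.46457) → (0.83,3.46)
v4: (3.5,4.5) → rotate → (-3.57096,-4.44390) → ×s → (-2.75938,-3.43392) → (-2.76,-3.43)
v5: (-1,0.5) → rotate → (0.99194,-0.51580) → ×s → (0.76650,-0.39858) → (0.77,-0.40)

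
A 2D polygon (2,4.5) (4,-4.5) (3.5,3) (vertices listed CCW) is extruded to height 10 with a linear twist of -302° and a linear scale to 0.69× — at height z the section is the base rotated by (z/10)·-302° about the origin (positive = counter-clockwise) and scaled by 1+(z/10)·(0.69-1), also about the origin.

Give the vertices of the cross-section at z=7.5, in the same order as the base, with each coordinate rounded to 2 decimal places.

Cross-section at z=7.5: (-3.56,-1.26) (0.39,4.60) (-3.52,0.36)

t = z/height = 7.5/10 = 0.75
s = 1 + (scale-1)·z/height = 1 + (0.69-1)·7.5/10 = 0.767500
θ = twist·z/height = -302°·7.5/10 = -226.5000° = -3.953171 rad
cos θ = -0.688355, sin θ = 0.725374 (intermediates below are computed at full precision and shown rounded to 5 d.p.)
v1: (2,4.5) → rotate → (-4.64089,-1.64685) → ×s → (-3.56189,-1.26395) → (-3.56,-1.26)
v2: (4,-4.5) → rotate → (0.51077,5.99909) → ×s → (0.39201,4.60430) → (0.39,4.60)
v3: (3.5,3) → rotate → (-4.58536,0.47375) → ×s → (-3.51927,0.36360) → (-3.52,0.36)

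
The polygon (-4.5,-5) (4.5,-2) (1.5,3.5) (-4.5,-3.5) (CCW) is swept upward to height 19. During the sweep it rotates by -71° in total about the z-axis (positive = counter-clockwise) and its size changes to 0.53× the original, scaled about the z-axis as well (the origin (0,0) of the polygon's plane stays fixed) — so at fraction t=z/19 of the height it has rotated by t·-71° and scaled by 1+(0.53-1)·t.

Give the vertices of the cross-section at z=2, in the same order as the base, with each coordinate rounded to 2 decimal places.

t = z/height = 2/19 = 0.105263
s = 1 + (scale-1)·z/height = 1 + (0.53-1)·2/19 = 0.950526
θ = twist·z/height = -71°·2/19 = -7.4737° = -0.130440 rad
cos θ = 0.991505, sin θ = -0.130071 (intermediates below are computed at full precision and shown rounded to 5 d.p.)
v1: (-4.5,-5) → rotate → (-5.11213,-4.37220) → ×s → (-4.85921,-4.15590) → (-4.86,-4.16)
v2: (4.5,-2) → rotate → (4.20163,-2.56833) → ×s → (3.99376,-2.44126) → (3.99,-2.44)
v3: (1.5,3.5) → rotate → (1.94250,3.27516) → ×s → (1.84640,3.11313) → (1.85,3.11)
v4: (-4.5,-3.5) → rotate → (-4.91702,-2.88495) → ×s → (-4.67376,-2.74222) → (-4.67,-2.74)

Cross-section at z=2: (-4.86,-4.16) (3.99,-2.44) (1.85,3.11) (-4.67,-2.74)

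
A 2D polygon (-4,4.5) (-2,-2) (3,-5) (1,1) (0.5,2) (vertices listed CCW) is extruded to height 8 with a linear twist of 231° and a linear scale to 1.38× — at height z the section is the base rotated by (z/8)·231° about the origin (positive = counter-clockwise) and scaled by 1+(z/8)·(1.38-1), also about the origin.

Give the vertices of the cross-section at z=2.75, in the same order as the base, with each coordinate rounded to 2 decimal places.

t = z/height = 2.75/8 = 0.34375
s = 1 + (scale-1)·z/height = 1 + (1.38-1)·2.75/8 = 1.130625
θ = twist·z/height = 231°·2.75/8 = 79.4063° = 1.385901 rad
cos θ = 0.183844, sin θ = 0.982955 (intermediates below are computed at full precision and shown rounded to 5 d.p.)
v1: (-4,4.5) → rotate → (-5.15868,-3.10452) → ×s → (-5.83253,-3.51005) → (-5.83,-3.51)
v2: (-2,-2) → rotate → (1.59822,-2.33360) → ×s → (1.80699,-2.63843) → (1.81,-2.64)
v3: (3,-5) → rotate → (5.46631,2.02965) → ×s → (6.18035,2.29477) → (6.18,2.29)
v4: (1,1) → rotate → (-0.79911,1.16680) → ×s → (-0.90350,1.31921) → (-0.90,1.32)
v5: (0.5,2) → rotate → (-1.87399,0.85917) → ×s → (-2.11878,0.97139) → (-2.12,0.97)

Cross-section at z=2.75: (-5.83,-3.51) (1.81,-2.64) (6.18,2.29) (-0.90,1.32) (-2.12,0.97)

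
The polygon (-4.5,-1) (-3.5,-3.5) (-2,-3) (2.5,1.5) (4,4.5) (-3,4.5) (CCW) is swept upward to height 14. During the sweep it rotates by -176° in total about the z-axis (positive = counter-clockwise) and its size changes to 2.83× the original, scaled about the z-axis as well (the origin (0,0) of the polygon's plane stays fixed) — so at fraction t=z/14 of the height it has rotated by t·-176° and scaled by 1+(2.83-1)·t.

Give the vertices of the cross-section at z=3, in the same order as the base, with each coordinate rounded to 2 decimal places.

t = z/height = 3/14 = 0.214286
s = 1 + (scale-1)·z/height = 1 + (2.83-1)·3/14 = 1.392143
θ = twist·z/height = -176°·3/14 = -37.7143° = -0.658238 rad
cos θ = 0.791071, sin θ = -0.611724 (intermediates below are computed at full precision and shown rounded to 5 d.p.)
v1: (-4.5,-1) → rotate → (-4.17154,1.96169) → ×s → (-5.80739,2.73095) → (-5.81,2.73)
v2: (-3.5,-3.5) → rotate → (-4.90978,-0.62771) → ×s → (-6.83512,-0.87387) → (-6.84,-0.87)
v3: (-2,-3) → rotate → (-3.41731,-1.14976) → ×s → (-4.75739,-1.60064) → (-4.76,-1.60)
v4: (2.5,1.5) → rotate → (2.89526,-0.34270) → ×s → (4.03062,-0.47709) → (4.03,-0.48)
v5: (4,4.5) → rotate → (5.91704,1.11292) → ×s → (8.23737,1.54935) → (8.24,1.55)
v6: (-3,4.5) → rotate → (0.37955,5.39499) → ×s → (0.52838,7.51060) → (0.53,7.51)

Cross-section at z=3: (-5.81,2.73) (-6.84,-0.87) (-4.76,-1.60) (4.03,-0.48) (8.24,1.55) (0.53,7.51)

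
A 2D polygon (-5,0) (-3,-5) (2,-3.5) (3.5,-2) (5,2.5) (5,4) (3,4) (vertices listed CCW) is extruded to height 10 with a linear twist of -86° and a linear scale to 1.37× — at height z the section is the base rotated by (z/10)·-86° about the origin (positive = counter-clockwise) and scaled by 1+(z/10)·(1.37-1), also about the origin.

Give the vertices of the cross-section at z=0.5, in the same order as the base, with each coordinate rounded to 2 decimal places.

t = z/height = 0.5/10 = 0.05
s = 1 + (scale-1)·z/height = 1 + (1.37-1)·0.5/10 = 1.018500
θ = twist·z/height = -86°·0.5/10 = -4.3000° = -0.075049 rad
cos θ = 0.997185, sin θ = -0.074979 (intermediates below are computed at full precision and shown rounded to 5 d.p.)
v1: (-5,0) → rotate → (-4.98593,0.37489) → ×s → (-5.07817,0.38183) → (-5.08,0.38)
v2: (-3,-5) → rotate → (-3.36645,-4.76099) → ×s → (-3.42873,-4.84907) → (-3.43,-4.85)
v3: (2,-3.5) → rotate → (1.73194,-3.64011) → ×s → (1.76399,-3.70745) → (1.76,-3.71)
v4: (3.5,-2) → rotate → (3.34019,-2.25680) → ×s → (3.40198,-2.29855) → (3.40,-2.30)
v5: (5,2.5) → rotate → (5.17337,2.11807) → ×s → (5.26908,2.15725) → (5.27,2.16)
v6: (5,4) → rotate → (5.28584,3.61385) → ×s → (5.38363,3.68070) → (5.38,3.68)
v7: (3,4) → rotate → (3.29147,3.76380) → ×s → (3.35236,3.83343) → (3.35,3.83)

Cross-section at z=0.5: (-5.08,0.38) (-3.43,-4.85) (1.76,-3.71) (3.40,-2.30) (5.27,2.16) (5.38,3.68) (3.35,3.83)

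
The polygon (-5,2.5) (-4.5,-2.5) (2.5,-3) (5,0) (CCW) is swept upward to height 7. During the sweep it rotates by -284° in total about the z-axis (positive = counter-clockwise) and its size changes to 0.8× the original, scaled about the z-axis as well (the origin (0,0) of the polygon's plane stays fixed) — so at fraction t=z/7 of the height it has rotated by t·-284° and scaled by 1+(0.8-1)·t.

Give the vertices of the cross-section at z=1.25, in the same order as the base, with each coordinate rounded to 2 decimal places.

t = z/height = 1.25/7 = 0.178571
s = 1 + (scale-1)·z/height = 1 + (0.8-1)·1.25/7 = 0.964286
θ = twist·z/height = -284°·1.25/7 = -50.7143° = -0.885131 rad
cos θ = 0.633188, sin θ = -0.773998 (intermediates below are computed at full precision and shown rounded to 5 d.p.)
v1: (-5,2.5) → rotate → (-1.23094,5.45296) → ×s → (-1.18698,5.25821) → (-1.19,5.26)
v2: (-4.5,-2.5) → rotate → (-4.78434,1.90002) → ×s → (-4.61347,1.83216) → (-4.61,1.83)
v3: (2.5,-3) → rotate → (-0.73902,-3.83456) → ×s → (-0.71263,-3.69761) → (-0.71,-3.70)
v4: (5,0) → rotate → (3.16594,-3.86999) → ×s → (3.05287,-3.73178) → (3.05,-3.73)

Cross-section at z=1.25: (-1.19,5.26) (-4.61,1.83) (-0.71,-3.70) (3.05,-3.73)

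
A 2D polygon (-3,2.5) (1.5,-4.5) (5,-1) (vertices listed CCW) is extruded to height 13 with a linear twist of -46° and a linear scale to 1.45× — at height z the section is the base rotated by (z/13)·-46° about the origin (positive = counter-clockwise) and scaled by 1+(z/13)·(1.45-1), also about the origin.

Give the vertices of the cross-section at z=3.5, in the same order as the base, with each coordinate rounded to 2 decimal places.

Cross-section at z=3.5: (-2.68,3.46) (0.56,-5.29) (5.23,-2.30)

t = z/height = 3.5/13 = 0.269231
s = 1 + (scale-1)·z/height = 1 + (1.45-1)·3.5/13 = 1.121154
θ = twist·z/height = -46°·3.5/13 = -12.3846° = -0.216152 rad
cos θ = 0.976730, sin θ = -0.214473 (intermediates below are computed at full precision and shown rounded to 5 d.p.)
v1: (-3,2.5) → rotate → (-2.39401,3.08524) → ×s → (-2.68405,3.45903) → (-2.68,3.46)
v2: (1.5,-4.5) → rotate → (0.49997,-4.71699) → ×s → (0.56054,-5.28848) → (0.56,-5.29)
v3: (5,-1) → rotate → (4.66918,-2.04910) → ×s → (5.23487,-2.29735) → (5.23,-2.30)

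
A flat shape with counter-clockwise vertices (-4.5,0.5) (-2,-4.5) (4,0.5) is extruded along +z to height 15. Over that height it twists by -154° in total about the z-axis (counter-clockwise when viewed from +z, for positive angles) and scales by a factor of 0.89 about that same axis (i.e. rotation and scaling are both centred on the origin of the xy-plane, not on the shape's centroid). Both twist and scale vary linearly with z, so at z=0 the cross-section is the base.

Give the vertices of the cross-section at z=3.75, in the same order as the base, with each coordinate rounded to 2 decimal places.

Cross-section at z=3.75: (-3.12,3.10) (-4.25,-2.21) (3.35,-2.04)

t = z/height = 3.75/15 = 0.25
s = 1 + (scale-1)·z/height = 1 + (0.89-1)·3.75/15 = 0.972500
θ = twist·z/height = -154°·3.75/15 = -38.5000° = -0.671952 rad
cos θ = 0.782608, sin θ = -0.622515 (intermediates below are computed at full precision and shown rounded to 5 d.p.)
v1: (-4.5,0.5) → rotate → (-3.21048,3.19262) → ×s → (-3.12219,3.10482) → (-3.12,3.10)
v2: (-2,-4.5) → rotate → (-4.36653,-2.27671) → ×s → (-4.24645,-2.21410) → (-4.25,-2.21)
v3: (4,0.5) → rotate → (3.44169,-2.09875) → ×s → (3.34704,-2.04104) → (3.35,-2.04)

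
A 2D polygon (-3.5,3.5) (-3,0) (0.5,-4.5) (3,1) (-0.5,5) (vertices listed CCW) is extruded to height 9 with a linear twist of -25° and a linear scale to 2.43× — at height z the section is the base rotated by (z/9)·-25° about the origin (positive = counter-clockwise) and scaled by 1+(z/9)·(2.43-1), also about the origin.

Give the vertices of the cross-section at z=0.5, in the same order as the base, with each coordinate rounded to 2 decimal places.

Cross-section at z=0.5: (-3.69,3.87) (-3.24,0.08) (0.42,-4.87) (3.26,1.00) (-0.41,5.41)

t = z/height = 0.5/9 = 0.0555556
s = 1 + (scale-1)·z/height = 1 + (2.43-1)·0.5/9 = 1.079444
θ = twist·z/height = -25°·0.5/9 = -1.3889° = -0.024241 rad
cos θ = 0.999706, sin θ = -0.024238 (intermediates below are computed at full precision and shown rounded to 5 d.p.)
v1: (-3.5,3.5) → rotate → (-3.41414,3.58381) → ×s → (-3.68537,3.86852) → (-3.69,3.87)
v2: (-3,0) → rotate → (-2.99912,0.07271) → ×s → (-3.23738,0.07849) → (-3.24,0.08)
v3: (0.5,-4.5) → rotate → (0.39078,-4.51080) → ×s → (0.42183,-4.86915) → (0.42,-4.87)
v4: (3,1) → rotate → (3.02336,0.92699) → ×s → (3.26355,1.00064) → (3.26,1.00)
v5: (-0.5,5) → rotate → (-0.37866,5.01065) → ×s → (-0.40874,5.40872) → (-0.41,5.41)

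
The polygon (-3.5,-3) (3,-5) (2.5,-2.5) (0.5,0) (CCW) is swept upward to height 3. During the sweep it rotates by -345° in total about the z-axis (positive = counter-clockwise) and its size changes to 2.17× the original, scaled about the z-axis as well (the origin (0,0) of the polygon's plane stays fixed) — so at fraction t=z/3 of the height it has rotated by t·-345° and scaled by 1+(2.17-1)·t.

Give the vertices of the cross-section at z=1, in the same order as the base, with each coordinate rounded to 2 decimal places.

Cross-section at z=1: (-1.72,6.17) (-8.06,-0.84) (-4.62,-1.68) (-0.29,-0.63)

t = z/height = 1/3 = 0.333333
s = 1 + (scale-1)·z/height = 1 + (2.17-1)·1/3 = 1.390000
θ = twist·z/height = -345°·1/3 = -115.0000° = -2.007129 rad
cos θ = -0.422618, sin θ = -0.906308 (intermediates below are computed at full precision and shown rounded to 5 d.p.)
v1: (-3.5,-3) → rotate → (-1.23976,4.43993) → ×s → (-1.72327,6.17151) → (-1.72,6.17)
v2: (3,-5) → rotate → (-5.79939,-0.60583) → ×s → (-8.06116,-0.84211) → (-8.06,-0.84)
v3: (2.5,-2.5) → rotate → (-3.32232,-1.20922) → ×s → (-4.61802,-1.68082) → (-4.62,-1.68)
v4: (0.5,0) → rotate → (-0.21131,-0.45315) → ×s → (-0.29372,-0.62988) → (-0.29,-0.63)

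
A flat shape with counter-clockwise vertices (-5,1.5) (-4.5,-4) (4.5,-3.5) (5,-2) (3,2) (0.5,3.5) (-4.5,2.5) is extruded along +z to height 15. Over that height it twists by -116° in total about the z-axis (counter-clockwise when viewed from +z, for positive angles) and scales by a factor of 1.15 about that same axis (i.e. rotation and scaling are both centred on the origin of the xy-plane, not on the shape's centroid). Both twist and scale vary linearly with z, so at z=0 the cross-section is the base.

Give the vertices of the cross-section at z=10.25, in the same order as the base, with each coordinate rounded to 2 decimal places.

Cross-section at z=10.25: (0.60,5.72) (-5.26,4.05) (-2.87,-5.59) (-1.14,-5.83) (2.78,-2.84) (3.89,0.18) (1.78,5.39)

t = z/height = 10.25/15 = 0.683333
s = 1 + (scale-1)·z/height = 1 + (1.15-1)·10.25/15 = 1.102500
θ = twist·z/height = -116°·10.25/15 = -79.2667° = -1.383464 rad
cos θ = 0.186238, sin θ = -0.982505 (intermediates below are computed at full precision and shown rounded to 5 d.p.)
v1: (-5,1.5) → rotate → (0.54257,5.19188) → ×s → (0.59818,5.72405) → (0.60,5.72)
v2: (-4.5,-4) → rotate → (-4.76809,3.67632) → ×s → (-5.25682,4.05314) → (-5.26,4.05)
v3: (4.5,-3.5) → rotate → (-2.60069,-5.07310) → ×s → (-2.86727,-5.59310) → (-2.87,-5.59)
v4: (5,-2) → rotate → (-1.03382,-5.28500) → ×s → (-1.13978,-5.82671) → (-1.14,-5.83)
v5: (3,2) → rotate → (2.52372,-2.57504) → ×s → (2.78241,-2.83898) → (2.78,-2.84)
v6: (0.5,3.5) → rotate → (3.53189,0.16058) → ×s → (3.89390,0.17704) → (3.89,0.18)
v7: (-4.5,2.5) → rotate → (1.61819,4.88687) → ×s → (1.78405,5.38777) → (1.78,5.39)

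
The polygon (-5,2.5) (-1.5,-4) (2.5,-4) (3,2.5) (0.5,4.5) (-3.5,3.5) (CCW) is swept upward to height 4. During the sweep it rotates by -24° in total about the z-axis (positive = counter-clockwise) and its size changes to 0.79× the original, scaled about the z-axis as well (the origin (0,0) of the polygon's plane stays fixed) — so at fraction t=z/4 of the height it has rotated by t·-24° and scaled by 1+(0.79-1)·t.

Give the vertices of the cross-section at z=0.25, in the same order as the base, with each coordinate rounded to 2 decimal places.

t = z/height = 0.25/4 = 0.0625
s = 1 + (scale-1)·z/height = 1 + (0.79-1)·0.25/4 = 0.986875
θ = twist·z/height = -24°·0.25/4 = -1.5000° = -0.026180 rad
cos θ = 0.999657, sin θ = -0.026177 (intermediates below are computed at full precision and shown rounded to 5 d.p.)
v1: (-5,2.5) → rotate → (-4.93284,2.63003) → ×s → (-4.86810,2.59551) → (-4.87,2.60)
v2: (-1.5,-4) → rotate → (-1.60419,-3.95936) → ×s → (-1.58314,-3.90740) → (-1.58,-3.91)
v3: (2.5,-4) → rotate → (2.39444,-4.06407) → ×s → (2.36301,-4.01073) → (2.36,-4.01)
v4: (3,2.5) → rotate → (3.06441,2.42061) → ×s → (3.02419,2.38884) → (3.02,2.39)
v5: (0.5,4.5) → rotate → (0.61762,4.48537) → ×s → (0.60952,4.42650) → (0.61,4.43)
v6: (-3.5,3.5) → rotate → (-3.40718,3.59042) → ×s → (-3.36246,3.54330) → (-3.36,3.54)

Cross-section at z=0.25: (-4.87,2.60) (-1.58,-3.91) (2.36,-4.01) (3.02,2.39) (0.61,4.43) (-3.36,3.54)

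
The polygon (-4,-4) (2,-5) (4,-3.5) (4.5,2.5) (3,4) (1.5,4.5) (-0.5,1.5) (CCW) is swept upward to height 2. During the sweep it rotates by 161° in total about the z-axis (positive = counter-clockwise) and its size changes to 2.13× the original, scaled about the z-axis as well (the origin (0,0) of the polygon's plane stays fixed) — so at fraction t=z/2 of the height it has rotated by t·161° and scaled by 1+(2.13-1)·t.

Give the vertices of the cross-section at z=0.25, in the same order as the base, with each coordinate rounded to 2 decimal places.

Cross-section at z=0.25: (-2.72,-5.86) (4.11,-4.57) (5.66,-2.18) (3.84,4.45) (1.64,5.46) (-0.16,5.41) (-1.12,1.41)

t = z/height = 0.25/2 = 0.125
s = 1 + (scale-1)·z/height = 1 + (2.13-1)·0.25/2 = 1.141250
θ = twist·z/height = 161°·0.25/2 = 20.1250° = 0.351248 rad
cos θ = 0.938944, sin θ = 0.344069 (intermediates below are computed at full precision and shown rounded to 5 d.p.)
v1: (-4,-4) → rotate → (-2.37950,-5.13205) → ×s → (-2.71560,-5.85696) → (-2.72,-5.86)
v2: (2,-5) → rotate → (3.59824,-4.00658) → ×s → (4.10649,-4.57251) → (4.11,-4.57)
v3: (4,-3.5) → rotate → (4.96002,-1.91003) → ×s → (5.66062,-2.17982) → (5.66,-2.18)
v4: (4.5,2.5) → rotate → (3.36508,3.89567) → ×s → (3.84039,4.44594) → (3.84,4.45)
v5: (3,4) → rotate → (1.44055,4.78799) → ×s → (1.64403,5.46429) → (1.64,5.46)
v6: (1.5,4.5) → rotate → (-0.13990,4.74135) → ×s → (-0.15966,5.41107) → (-0.16,5.41)
v7: (-0.5,1.5) → rotate → (-0.98558,1.23638) → ×s → (-1.12479,1.41102) → (-1.12,1.41)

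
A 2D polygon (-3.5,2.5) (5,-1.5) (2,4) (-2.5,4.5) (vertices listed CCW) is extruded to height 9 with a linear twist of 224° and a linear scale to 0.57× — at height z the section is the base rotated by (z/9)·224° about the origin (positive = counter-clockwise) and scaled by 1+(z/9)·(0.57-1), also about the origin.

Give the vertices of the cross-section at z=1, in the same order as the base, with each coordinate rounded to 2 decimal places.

Cross-section at z=1: (-4.03,0.76) (4.92,0.71) (0.12,4.26) (-3.96,2.89)

t = z/height = 1/9 = 0.111111
s = 1 + (scale-1)·z/height = 1 + (0.57-1)·1/9 = 0.952222
θ = twist·z/height = 224°·1/9 = 24.8889° = 0.434393 rad
cos θ = 0.907126, sin θ = 0.420860 (intermediates below are computed at full precision and shown rounded to 5 d.p.)
v1: (-3.5,2.5) → rotate → (-4.22709,0.79480) → ×s → (-4.02513,0.75683) → (-4.03,0.76)
v2: (5,-1.5) → rotate → (5.16692,0.74361) → ×s → (4.92005,0.70808) → (4.92,0.71)
v3: (2,4) → rotate → (0.13081,4.47022) → ×s → (0.12456,4.25665) → (0.12,4.26)
v4: (-2.5,4.5) → rotate → (-4.16168,3.02992) → ×s → (-3.96285,2.88515) → (-3.96,2.89)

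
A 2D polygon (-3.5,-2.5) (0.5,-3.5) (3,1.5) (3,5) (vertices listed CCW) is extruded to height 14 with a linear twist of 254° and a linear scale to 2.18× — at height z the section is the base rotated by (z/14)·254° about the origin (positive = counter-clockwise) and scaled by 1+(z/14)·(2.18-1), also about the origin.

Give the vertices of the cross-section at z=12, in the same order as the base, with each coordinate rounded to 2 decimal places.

t = z/height = 12/14 = 0.857143
s = 1 + (scale-1)·z/height = 1 + (2.18-1)·12/14 = 2.011429
θ = twist·z/height = 254°·12/14 = 217.7143° = 3.799831 rad
cos θ = -0.791071, sin θ = -0.611724 (intermediates below are computed at full precision and shown rounded to 5 d.p.)
v1: (-3.5,-2.5) → rotate → (1.23944,4.11871) → ×s → (2.49304,8.28450) → (2.49,8.28)
v2: (0.5,-3.5) → rotate → (-2.53657,2.46289) → ×s → (-5.10213,4.95392) → (-5.10,4.95)
v3: (3,1.5) → rotate → (-1.45563,-3.02178) → ×s → (-2.92789,-6.07809) → (-2.93,-6.08)
v4: (3,5) → rotate → (0.68541,-5.79053) → ×s → (1.37865,-11.64723) → (1.38,-11.65)

Cross-section at z=12: (2.49,8.28) (-5.10,4.95) (-2.93,-6.08) (1.38,-11.65)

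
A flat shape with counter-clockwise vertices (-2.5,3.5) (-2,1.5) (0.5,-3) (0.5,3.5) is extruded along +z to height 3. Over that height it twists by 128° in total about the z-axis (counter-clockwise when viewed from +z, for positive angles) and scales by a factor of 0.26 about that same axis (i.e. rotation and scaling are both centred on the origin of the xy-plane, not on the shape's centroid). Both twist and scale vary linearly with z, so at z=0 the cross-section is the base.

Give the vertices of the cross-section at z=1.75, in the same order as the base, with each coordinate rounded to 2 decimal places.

Cross-section at z=1.75: (-2.29,-0.84) (-1.12,-0.87) (1.72,-0.18) (-1.84,0.80)

t = z/height = 1.75/3 = 0.583333
s = 1 + (scale-1)·z/height = 1 + (0.26-1)·1.75/3 = 0.568333
θ = twist·z/height = 128°·1.75/3 = 74.6667° = 1.303179 rad
cos θ = 0.264434, sin θ = 0.964404 (intermediates below are computed at full precision and shown rounded to 5 d.p.)
v1: (-2.5,3.5) → rotate → (-4.03650,-1.48549) → ×s → (-2.29408,-0.84425) → (-2.29,-0.84)
v2: (-2,1.5) → rotate → (-1.97547,-1.53216) → ×s → (-1.12273,-0.87078) → (-1.12,-0.87)
v3: (0.5,-3) → rotate → (3.02543,-0.31110) → ×s → (1.71945,-0.17681) → (1.72,-0.18)
v4: (0.5,3.5) → rotate → (-3.24320,1.40772) → ×s → (-1.84322,0.80006) → (-1.84,0.80)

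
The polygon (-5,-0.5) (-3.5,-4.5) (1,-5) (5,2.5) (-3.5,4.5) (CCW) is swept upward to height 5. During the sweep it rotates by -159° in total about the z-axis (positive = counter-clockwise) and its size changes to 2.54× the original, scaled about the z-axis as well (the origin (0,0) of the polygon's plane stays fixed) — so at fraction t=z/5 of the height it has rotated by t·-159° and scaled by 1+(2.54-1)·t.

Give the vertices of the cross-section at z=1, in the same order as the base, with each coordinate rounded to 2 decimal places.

Cross-section at z=1: (-5.90,2.89) (-6.99,-2.59) (-2.33,-6.25) (7.28,-0.67) (-0.79,7.41)

t = z/height = 1/5 = 0.2
s = 1 + (scale-1)·z/height = 1 + (2.54-1)·1/5 = 1.308000
θ = twist·z/height = -159°·1/5 = -31.8000° = -0.555015 rad
cos θ = 0.849893, sin θ = -0.526956 (intermediates below are computed at full precision and shown rounded to 5 d.p.)
v1: (-5,-0.5) → rotate → (-4.51294,2.20983) → ×s → (-5.90293,2.89046) → (-5.90,2.89)
v2: (-3.5,-4.5) → rotate → (-5.34593,-1.98017) → ×s → (-6.99247,-2.59006) → (-6.99,-2.59)
v3: (1,-5) → rotate → (-1.78489,-4.77642) → ×s → (-2.33463,-6.24756) → (-2.33,-6.25)
v4: (5,2.5) → rotate → (5.56685,-0.51005) → ×s → (7.28144,-0.66714) → (7.28,-0.67)
v5: (-3.5,4.5) → rotate → (-0.60332,5.66886) → ×s → (-0.78915,7.41487) → (-0.79,7.41)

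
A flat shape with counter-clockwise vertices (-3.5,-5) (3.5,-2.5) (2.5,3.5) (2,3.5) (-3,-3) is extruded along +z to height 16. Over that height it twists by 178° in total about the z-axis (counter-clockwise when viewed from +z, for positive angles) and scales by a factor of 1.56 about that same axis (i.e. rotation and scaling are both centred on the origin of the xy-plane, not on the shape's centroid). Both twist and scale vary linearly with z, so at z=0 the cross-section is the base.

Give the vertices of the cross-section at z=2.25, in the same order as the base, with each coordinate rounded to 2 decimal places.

t = z/height = 2.25/16 = 0.140625
s = 1 + (scale-1)·z/height = 1 + (1.56-1)·2.25/16 = 1.078750
θ = twist·z/height = 178°·2.25/16 = 25.0313° = 0.436878 rad
cos θ = 0.906077, sin θ = 0.423113 (intermediates below are computed at full precision and shown rounded to 5 d.p.)
v1: (-3.5,-5) → rotate → (-1.05571,-6.01128) → ×s → (-1.13884,-6.48467) → (-1.14,-6.48)
v2: (3.5,-2.5) → rotate → (4.22905,-0.78430) → ×s → (4.56209,-0.84606) → (4.56,-0.85)
v3: (2.5,3.5) → rotate → (0.78430,4.22905) → ×s → (0.84606,4.56209) → (0.85,4.56)
v4: (2,3.5) → rotate → (0.33126,4.01750) → ×s → (0.35735,4.33387) → (0.36,4.33)
v5: (-3,-3) → rotate → (-1.44889,-3.98757) → ×s → (-1.56299,-4.30159) → (-1.56,-4.30)

Cross-section at z=2.25: (-1.14,-6.48) (4.56,-0.85) (0.85,4.56) (0.36,4.33) (-1.56,-4.30)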